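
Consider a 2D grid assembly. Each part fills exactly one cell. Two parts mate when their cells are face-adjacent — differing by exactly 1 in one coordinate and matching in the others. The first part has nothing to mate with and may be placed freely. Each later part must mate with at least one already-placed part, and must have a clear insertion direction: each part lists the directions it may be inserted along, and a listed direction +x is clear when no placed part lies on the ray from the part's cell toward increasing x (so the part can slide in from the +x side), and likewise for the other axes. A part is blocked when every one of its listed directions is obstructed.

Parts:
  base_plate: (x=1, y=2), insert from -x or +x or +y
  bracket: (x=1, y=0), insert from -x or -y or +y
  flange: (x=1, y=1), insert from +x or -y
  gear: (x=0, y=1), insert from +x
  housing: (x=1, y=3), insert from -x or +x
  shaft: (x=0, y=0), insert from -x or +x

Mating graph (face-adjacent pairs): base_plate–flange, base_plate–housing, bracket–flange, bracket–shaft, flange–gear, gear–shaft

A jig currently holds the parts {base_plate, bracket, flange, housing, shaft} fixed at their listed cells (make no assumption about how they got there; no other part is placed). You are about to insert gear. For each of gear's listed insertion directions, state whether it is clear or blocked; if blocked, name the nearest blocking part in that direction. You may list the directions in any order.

+x: blocked by flange

+x: nearest on ray is flange@(1, 1) ⇒ blocked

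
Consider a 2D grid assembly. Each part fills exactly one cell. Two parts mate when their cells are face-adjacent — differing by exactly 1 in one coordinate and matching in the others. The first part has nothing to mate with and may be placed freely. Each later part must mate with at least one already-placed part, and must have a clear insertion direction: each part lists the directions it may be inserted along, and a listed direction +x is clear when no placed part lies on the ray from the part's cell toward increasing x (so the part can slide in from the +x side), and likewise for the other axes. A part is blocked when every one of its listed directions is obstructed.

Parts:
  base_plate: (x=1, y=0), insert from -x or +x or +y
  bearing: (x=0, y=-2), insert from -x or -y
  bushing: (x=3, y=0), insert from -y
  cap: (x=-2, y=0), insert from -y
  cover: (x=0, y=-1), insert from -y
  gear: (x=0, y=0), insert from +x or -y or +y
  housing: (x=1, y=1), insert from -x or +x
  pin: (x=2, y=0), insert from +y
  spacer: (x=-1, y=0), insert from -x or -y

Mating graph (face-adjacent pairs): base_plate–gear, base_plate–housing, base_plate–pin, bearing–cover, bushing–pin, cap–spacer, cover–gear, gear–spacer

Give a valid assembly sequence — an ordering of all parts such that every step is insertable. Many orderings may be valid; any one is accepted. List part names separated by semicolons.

housing; base_plate; pin; bushing; gear; spacer; cover; cap; bearing

1. housing@(1, 1) [-x clear] — {housing}
2. base_plate@(1, 0) [-x clear] — {base_plate, housing}
3. pin@(2, 0) [+y clear] — {base_plate, housing, pin}
4. bushing@(3, 0) [-y clear] — {base_plate, bushing, housing, pin}
5. gear@(0, 0) [-y clear] — {base_plate, bushing, gear, housing, pin}
6. spacer@(-1, 0) [-x clear] — {base_plate, bushing, gear, housing, pin, spacer}
7. cover@(0, -1) [-y clear] — {base_plate, bushing, cover, gear, housing, pin, spacer}
8. cap@(-2, 0) [-y clear] — {base_plate, bushing, cap, cover, gear, housing, pin, spacer}
9. bearing@(0, -2) [-x clear] — {base_plate, bearing, bushing, cap, cover, gear, housing, pin, spacer}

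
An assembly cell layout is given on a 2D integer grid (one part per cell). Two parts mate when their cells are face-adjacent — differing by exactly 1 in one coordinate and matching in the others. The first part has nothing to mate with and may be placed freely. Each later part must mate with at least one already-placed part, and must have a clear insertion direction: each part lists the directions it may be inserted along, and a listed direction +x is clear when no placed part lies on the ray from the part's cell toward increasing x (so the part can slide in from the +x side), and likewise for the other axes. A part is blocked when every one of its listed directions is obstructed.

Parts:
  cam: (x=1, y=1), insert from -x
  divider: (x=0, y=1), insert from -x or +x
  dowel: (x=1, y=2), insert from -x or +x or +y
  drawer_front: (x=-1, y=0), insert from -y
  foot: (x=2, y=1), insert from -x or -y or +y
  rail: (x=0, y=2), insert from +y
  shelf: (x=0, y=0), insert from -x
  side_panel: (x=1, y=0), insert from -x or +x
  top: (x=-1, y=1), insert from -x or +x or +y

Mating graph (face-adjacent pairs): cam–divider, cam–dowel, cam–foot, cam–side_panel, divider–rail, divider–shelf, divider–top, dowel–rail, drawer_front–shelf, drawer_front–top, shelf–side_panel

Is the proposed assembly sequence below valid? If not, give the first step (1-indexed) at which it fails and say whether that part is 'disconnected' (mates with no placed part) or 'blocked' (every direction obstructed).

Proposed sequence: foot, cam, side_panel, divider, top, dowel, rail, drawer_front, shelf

Invalid at step 9 (blocked)

1. foot@(2, 1) [-x clear] — {foot}
2. cam@(1, 1) [-x clear] — {cam, foot}
3. side_panel@(1, 0) [-x clear] — {cam, foot, side_panel}
4. divider@(0, 1) [-x clear] — {cam, divider, foot, side_panel}
5. top@(-1, 1) [-x clear] — {cam, divider, foot, side_panel, top}
6. dowel@(1, 2) [-x clear] — {cam, divider, dowel, foot, side_panel, top}
7. rail@(0, 2) [+y clear] — {cam, divider, dowel, foot, rail, side_panel, top}
8. drawer_front@(-1, 0) [-y clear] — {cam, divider, dowel, drawer_front, foot, rail, side_panel, top}
9. shelf@(0, 0) — -x all obstructed ⇒ blocked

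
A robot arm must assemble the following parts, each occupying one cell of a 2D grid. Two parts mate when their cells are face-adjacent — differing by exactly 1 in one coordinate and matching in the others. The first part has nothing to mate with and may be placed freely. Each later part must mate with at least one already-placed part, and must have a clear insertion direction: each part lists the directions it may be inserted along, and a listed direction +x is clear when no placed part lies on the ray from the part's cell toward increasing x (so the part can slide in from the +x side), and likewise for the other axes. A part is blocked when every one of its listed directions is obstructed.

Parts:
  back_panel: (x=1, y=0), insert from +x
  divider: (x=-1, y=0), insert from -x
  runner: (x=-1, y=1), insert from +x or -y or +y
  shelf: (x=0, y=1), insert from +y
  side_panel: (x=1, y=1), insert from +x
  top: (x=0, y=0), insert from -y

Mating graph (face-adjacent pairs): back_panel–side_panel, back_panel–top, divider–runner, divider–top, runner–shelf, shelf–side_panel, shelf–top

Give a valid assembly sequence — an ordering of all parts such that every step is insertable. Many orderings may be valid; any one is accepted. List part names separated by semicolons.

1. shelf@(0, 1) [+y clear] — {shelf}
2. side_panel@(1, 1) [+x clear] — {shelf, side_panel}
3. top@(0, 0) [-y clear] — {shelf, side_panel, top}
4. divider@(-1, 0) [-x clear] — {divider, shelf, side_panel, top}
5. back_panel@(1, 0) [+x clear] — {back_panel, divider, shelf, side_panel, top}
6. runner@(-1, 1) [+y clear] — {back_panel, divider, runner, shelf, side_panel, top}

shelf; side_panel; top; divider; back_panel; runner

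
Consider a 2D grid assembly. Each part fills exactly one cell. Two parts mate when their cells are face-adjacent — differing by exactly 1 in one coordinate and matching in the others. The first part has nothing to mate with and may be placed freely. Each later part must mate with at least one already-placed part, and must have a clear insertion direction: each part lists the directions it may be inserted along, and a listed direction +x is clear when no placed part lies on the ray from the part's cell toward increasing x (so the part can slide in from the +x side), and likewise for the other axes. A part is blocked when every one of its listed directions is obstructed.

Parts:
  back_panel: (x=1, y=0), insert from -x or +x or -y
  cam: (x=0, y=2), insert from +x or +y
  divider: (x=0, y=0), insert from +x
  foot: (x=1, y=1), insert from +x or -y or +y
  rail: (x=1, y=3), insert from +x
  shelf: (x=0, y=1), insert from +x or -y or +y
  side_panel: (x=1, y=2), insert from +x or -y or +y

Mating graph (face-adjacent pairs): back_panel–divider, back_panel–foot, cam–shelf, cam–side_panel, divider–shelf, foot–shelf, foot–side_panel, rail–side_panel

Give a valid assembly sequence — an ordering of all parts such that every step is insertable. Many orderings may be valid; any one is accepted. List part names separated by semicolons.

shelf; foot; side_panel; cam; rail; divider; back_panel

1. shelf@(0, 1) [+x clear] — {shelf}
2. foot@(1, 1) [+x clear] — {foot, shelf}
3. side_panel@(1, 2) [+x clear] — {foot, shelf, side_panel}
4. cam@(0, 2) [+y clear] — {cam, foot, shelf, side_panel}
5. rail@(1, 3) [+x clear] — {cam, foot, rail, shelf, side_panel}
6. divider@(0, 0) [+x clear] — {cam, divider, foot, rail, shelf, side_panel}
7. back_panel@(1, 0) [+x clear] — {back_panel, cam, divider, foot, rail, shelf, side_panel}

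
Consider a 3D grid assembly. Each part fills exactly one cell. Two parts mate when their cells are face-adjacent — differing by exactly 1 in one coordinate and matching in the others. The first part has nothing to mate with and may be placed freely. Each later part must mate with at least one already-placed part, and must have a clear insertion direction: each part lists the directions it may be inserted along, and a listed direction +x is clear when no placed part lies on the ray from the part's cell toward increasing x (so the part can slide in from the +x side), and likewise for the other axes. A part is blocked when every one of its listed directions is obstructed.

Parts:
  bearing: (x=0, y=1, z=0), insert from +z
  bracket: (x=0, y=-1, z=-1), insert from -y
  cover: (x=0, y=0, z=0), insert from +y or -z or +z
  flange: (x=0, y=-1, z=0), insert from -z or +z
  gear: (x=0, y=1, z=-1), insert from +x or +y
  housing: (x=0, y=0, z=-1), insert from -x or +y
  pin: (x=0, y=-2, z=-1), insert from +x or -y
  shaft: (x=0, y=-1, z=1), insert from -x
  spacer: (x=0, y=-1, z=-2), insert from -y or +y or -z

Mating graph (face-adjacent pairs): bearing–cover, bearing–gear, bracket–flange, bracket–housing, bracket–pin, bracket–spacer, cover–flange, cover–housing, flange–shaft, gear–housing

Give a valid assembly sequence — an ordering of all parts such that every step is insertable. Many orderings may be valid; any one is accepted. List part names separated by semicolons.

1. cover@(0, 0, 0) [+y clear] — {cover}
2. housing@(0, 0, -1) [-x clear] — {cover, housing}
3. bearing@(0, 1, 0) [+z clear] — {bearing, cover, housing}
4. flange@(0, -1, 0) [-z clear] — {bearing, cover, flange, housing}
5. bracket@(0, -1, -1) [-y clear] — {bearing, bracket, cover, flange, housing}
6. spacer@(0, -1, -2) [-y clear] — {bearing, bracket, cover, flange, housing, spacer}
7. pin@(0, -2, -1) [+x clear] — {bearing, bracket, cover, flange, housing, pin, spacer}
8. shaft@(0, -1, 1) [-x clear] — {bearing, bracket, cover, flange, housing, pin, shaft, spacer}
9. gear@(0, 1, -1) [+x clear] — {bearing, bracket, cover, flange, gear, housing, pin, shaft, spacer}

cover; housing; bearing; flange; bracket; spacer; pin; shaft; gear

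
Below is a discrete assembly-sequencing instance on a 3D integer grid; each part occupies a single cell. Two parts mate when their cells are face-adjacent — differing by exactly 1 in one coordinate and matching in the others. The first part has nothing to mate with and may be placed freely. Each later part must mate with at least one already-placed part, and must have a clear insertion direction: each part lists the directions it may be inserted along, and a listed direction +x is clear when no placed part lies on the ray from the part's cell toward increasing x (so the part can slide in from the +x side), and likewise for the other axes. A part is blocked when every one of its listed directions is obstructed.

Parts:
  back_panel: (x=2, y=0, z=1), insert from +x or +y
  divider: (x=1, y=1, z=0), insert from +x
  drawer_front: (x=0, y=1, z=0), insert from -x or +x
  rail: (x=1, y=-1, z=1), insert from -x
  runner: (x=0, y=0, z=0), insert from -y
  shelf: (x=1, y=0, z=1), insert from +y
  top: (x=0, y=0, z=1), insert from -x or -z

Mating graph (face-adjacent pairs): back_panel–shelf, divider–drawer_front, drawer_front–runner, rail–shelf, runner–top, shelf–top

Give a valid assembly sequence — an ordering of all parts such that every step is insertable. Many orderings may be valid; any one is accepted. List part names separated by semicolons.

1. shelf@(1, 0, 1) [+y clear] — {shelf}
2. top@(0, 0, 1) [-x clear] — {shelf, top}
3. runner@(0, 0, 0) [-y clear] — {runner, shelf, top}
4. drawer_front@(0, 1, 0) [-x clear] — {drawer_front, runner, shelf, top}
5. rail@(1, -1, 1) [-x clear] — {drawer_front, rail, runner, shelf, top}
6. divider@(1, 1, 0) [+x clear] — {divider, drawer_front, rail, runner, shelf, top}
7. back_panel@(2, 0, 1) [+x clear] — {back_panel, divider, drawer_front, rail, runner, shelf, top}

shelf; top; runner; drawer_front; rail; divider; back_panel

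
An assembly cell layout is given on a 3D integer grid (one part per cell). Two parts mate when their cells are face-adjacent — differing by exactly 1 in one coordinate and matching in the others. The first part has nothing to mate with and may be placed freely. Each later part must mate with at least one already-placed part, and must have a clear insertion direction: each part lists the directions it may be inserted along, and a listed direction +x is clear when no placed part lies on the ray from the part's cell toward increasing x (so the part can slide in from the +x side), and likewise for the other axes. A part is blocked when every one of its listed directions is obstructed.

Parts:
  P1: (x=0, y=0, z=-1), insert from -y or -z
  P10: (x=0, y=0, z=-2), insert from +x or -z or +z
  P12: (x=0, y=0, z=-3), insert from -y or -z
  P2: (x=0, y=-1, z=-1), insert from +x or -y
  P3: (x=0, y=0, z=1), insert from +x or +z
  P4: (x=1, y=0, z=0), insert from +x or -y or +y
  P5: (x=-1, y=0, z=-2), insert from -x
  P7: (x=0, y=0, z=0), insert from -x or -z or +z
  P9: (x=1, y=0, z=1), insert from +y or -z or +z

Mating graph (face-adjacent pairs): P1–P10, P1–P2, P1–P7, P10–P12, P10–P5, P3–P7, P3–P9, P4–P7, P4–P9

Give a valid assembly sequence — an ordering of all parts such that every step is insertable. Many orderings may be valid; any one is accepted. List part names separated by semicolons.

1. P7@(0, 0, 0) [-x clear] — {P7}
2. P1@(0, 0, -1) [-y clear] — {P1, P7}
3. P2@(0, -1, -1) [+x clear] — {P1, P2, P7}
4. P10@(0, 0, -2) [+x clear] — {P1, P10, P2, P7}
5. P5@(-1, 0, -2) [-x clear] — {P1, P10, P2, P5, P7}
6. P4@(1, 0, 0) [+x clear] — {P1, P10, P2, P4, P5, P7}
7. P9@(1, 0, 1) [+y clear] — {P1, P10, P2, P4, P5, P7, P9}
8. P3@(0, 0, 1) [+z clear] — {P1, P10, P2, P3, P4, P5, P7, P9}
9. P12@(0, 0, -3) [-y clear] — {P1, P10, P12, P2, P3, P4, P5, P7, P9}

P7; P1; P2; P10; P5; P4; P9; P3; P12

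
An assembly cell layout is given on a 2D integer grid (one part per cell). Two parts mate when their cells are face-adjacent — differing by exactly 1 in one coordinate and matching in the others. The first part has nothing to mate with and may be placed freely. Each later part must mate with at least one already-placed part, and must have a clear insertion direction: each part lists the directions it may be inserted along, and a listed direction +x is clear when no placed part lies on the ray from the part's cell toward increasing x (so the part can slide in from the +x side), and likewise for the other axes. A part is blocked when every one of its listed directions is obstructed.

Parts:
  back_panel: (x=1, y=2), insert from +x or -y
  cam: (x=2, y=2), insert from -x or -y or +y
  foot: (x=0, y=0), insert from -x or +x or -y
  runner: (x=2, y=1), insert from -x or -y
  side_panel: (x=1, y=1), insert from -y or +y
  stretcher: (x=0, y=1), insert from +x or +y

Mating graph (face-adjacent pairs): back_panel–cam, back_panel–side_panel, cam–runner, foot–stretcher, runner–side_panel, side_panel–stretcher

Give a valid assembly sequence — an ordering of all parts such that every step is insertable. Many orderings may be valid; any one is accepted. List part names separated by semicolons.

foot; stretcher; side_panel; runner; back_panel; cam

1. foot@(0, 0) [-x clear] — {foot}
2. stretcher@(0, 1) [+x clear] — {foot, stretcher}
3. side_panel@(1, 1) [-y clear] — {foot, side_panel, stretcher}
4. runner@(2, 1) [-y clear] — {foot, runner, side_panel, stretcher}
5. back_panel@(1, 2) [+x clear] — {back_panel, foot, runner, side_panel, stretcher}
6. cam@(2, 2) [+y clear] — {back_panel, cam, foot, runner, side_panel, stretcher}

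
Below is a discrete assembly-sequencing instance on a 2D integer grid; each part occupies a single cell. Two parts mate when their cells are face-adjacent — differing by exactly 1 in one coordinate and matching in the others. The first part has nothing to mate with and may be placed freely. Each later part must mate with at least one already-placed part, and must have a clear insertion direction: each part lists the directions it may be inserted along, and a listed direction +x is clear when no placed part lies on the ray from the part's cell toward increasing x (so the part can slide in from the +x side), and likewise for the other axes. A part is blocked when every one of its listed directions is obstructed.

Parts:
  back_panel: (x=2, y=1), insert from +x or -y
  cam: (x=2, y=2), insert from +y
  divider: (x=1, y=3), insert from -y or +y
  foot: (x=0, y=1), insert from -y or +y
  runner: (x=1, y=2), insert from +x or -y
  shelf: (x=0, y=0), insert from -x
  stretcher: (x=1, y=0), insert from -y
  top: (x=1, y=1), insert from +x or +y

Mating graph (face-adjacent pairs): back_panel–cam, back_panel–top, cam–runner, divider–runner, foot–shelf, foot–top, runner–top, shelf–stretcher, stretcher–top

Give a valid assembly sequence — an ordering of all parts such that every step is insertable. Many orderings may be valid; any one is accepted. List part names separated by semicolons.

1. shelf@(0, 0) [-x clear] — {shelf}
2. foot@(0, 1) [+y clear] — {foot, shelf}
3. stretcher@(1, 0) [-y clear] — {foot, shelf, stretcher}
4. top@(1, 1) [+x clear] — {foot, shelf, stretcher, top}
5. back_panel@(2, 1) [+x clear] — {back_panel, foot, shelf, stretcher, top}
6. runner@(1, 2) [+x clear] — {back_panel, foot, runner, shelf, stretcher, top}
7. divider@(1, 3) [+y clear] — {back_panel, divider, foot, runner, shelf, stretcher, top}
8. cam@(2, 2) [+y clear] — {back_panel, cam, divider, foot, runner, shelf, stretcher, top}

shelf; foot; stretcher; top; back_panel; runner; divider; cam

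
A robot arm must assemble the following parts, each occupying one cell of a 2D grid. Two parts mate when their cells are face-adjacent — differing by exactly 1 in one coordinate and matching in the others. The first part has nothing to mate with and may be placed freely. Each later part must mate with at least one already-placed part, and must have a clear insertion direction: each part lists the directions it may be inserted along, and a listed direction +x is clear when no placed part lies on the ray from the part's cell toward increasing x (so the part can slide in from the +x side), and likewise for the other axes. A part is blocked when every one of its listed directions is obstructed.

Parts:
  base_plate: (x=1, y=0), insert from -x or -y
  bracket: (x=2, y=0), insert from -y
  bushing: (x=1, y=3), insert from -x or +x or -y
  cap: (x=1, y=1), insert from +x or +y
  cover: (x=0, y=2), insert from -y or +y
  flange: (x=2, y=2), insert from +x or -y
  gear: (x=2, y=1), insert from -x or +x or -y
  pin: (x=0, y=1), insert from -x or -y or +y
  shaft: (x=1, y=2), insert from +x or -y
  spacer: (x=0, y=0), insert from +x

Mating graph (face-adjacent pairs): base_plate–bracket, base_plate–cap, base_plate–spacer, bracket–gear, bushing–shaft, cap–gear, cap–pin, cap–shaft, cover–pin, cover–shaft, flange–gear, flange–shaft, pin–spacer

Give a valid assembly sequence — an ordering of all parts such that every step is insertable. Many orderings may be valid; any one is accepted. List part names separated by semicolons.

bushing; shaft; flange; cover; pin; spacer; base_plate; bracket; cap; gear

1. bushing@(1, 3) [-x clear] — {bushing}
2. shaft@(1, 2) [+x clear] — {bushing, shaft}
3. flange@(2, 2) [+x clear] — {bushing, flange, shaft}
4. cover@(0, 2) [-y clear] — {bushing, cover, flange, shaft}
5. pin@(0, 1) [-x clear] — {bushing, cover, flange, pin, shaft}
6. spacer@(0, 0) [+x clear] — {bushing, cover, flange, pin, shaft, spacer}
7. base_plate@(1, 0) [-y clear] — {base_plate, bushing, cover, flange, pin, shaft, spacer}
8. bracket@(2, 0) [-y clear] — {base_plate, bracket, bushing, cover, flange, pin, shaft, spacer}
9. cap@(1, 1) [+x clear] — {base_plate, bracket, bushing, cap, cover, flange, pin, shaft, spacer}
10. gear@(2, 1) [+x clear] — {base_plate, bracket, bushing, cap, cover, flange, gear, pin, shaft, spacer}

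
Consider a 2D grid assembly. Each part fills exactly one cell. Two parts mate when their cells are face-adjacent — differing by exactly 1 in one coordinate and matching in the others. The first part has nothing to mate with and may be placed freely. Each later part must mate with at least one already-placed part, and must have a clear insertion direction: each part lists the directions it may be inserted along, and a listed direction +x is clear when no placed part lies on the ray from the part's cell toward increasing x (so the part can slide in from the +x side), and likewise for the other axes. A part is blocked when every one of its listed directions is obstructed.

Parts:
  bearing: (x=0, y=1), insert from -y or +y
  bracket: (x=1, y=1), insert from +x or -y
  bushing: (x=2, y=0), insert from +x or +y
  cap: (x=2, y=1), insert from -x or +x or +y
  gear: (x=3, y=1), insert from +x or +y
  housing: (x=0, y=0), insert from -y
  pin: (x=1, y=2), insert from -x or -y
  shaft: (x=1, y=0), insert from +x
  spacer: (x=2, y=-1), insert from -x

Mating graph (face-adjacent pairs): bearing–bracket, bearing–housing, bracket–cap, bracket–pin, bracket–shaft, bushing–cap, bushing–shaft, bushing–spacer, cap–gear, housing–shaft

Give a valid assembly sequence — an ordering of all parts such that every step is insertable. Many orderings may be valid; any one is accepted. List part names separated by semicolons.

1. shaft@(1, 0) [+x clear] — {shaft}
2. bracket@(1, 1) [+x clear] — {bracket, shaft}
3. cap@(2, 1) [+x clear] — {bracket, cap, shaft}
4. gear@(3, 1) [+x clear] — {bracket, cap, gear, shaft}
5. bushing@(2, 0) [+x clear] — {bracket, bushing, cap, gear, shaft}
6. spacer@(2, -1) [-x clear] — {bracket, bushing, cap, gear, shaft, spacer}
7. bearing@(0, 1) [-y clear] — {bearing, bracket, bushing, cap, gear, shaft, spacer}
8. pin@(1, 2) [-x clear] — {bearing, bracket, bushing, cap, gear, pin, shaft, spacer}
9. housing@(0, 0) [-y clear] — {bearing, bracket, bushing, cap, gear, housing, pin, shaft, spacer}

shaft; bracket; cap; gear; bushing; spacer; bearing; pin; housing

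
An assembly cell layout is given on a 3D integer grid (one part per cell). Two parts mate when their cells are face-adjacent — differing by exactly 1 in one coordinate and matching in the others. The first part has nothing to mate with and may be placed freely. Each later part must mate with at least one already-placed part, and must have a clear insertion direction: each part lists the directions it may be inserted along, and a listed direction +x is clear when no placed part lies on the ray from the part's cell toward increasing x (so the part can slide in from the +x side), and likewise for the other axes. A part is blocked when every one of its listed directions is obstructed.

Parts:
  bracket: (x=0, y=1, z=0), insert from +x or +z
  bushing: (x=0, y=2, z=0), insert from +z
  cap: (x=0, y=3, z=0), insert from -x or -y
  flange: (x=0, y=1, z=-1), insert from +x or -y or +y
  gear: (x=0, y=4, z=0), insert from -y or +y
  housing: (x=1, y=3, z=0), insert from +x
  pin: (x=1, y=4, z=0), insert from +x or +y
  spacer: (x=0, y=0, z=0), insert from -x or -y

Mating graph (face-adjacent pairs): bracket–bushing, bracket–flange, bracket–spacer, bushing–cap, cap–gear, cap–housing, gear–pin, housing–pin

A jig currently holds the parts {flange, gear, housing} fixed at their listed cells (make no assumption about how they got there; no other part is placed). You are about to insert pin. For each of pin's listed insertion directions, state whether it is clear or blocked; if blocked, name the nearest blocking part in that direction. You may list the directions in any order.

+x: ray from pin(1, 4, 0) has no placed part ⇒ clear
+y: ray from pin(1, 4, 0) has no placed part ⇒ clear

+x: clear; +y: clear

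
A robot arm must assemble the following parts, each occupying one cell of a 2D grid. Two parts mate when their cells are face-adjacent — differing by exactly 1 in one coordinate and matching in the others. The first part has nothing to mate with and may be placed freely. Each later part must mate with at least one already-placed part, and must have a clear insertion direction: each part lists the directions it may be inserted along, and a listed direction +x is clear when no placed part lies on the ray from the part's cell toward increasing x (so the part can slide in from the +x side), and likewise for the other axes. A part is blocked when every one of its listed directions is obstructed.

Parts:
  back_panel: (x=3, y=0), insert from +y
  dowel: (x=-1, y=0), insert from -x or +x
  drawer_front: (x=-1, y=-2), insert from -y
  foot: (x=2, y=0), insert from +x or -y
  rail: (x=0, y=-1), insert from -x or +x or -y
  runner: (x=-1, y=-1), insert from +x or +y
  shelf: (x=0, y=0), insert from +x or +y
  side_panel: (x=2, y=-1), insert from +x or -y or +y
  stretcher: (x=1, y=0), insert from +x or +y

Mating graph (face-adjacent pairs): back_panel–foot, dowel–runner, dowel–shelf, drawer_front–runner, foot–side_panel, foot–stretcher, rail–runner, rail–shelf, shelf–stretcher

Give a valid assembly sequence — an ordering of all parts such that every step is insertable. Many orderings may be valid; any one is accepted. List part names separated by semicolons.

runner; dowel; shelf; rail; stretcher; foot; back_panel; drawer_front; side_panel

1. runner@(-1, -1) [+x clear] — {runner}
2. dowel@(-1, 0) [-x clear] — {dowel, runner}
3. shelf@(0, 0) [+x clear] — {dowel, runner, shelf}
4. rail@(0, -1) [+x clear] — {dowel, rail, runner, shelf}
5. stretcher@(1, 0) [+x clear] — {dowel, rail, runner, shelf, stretcher}
6. foot@(2, 0) [+x clear] — {dowel, foot, rail, runner, shelf, stretcher}
7. back_panel@(3, 0) [+y clear] — {back_panel, dowel, foot, rail, runner, shelf, stretcher}
8. drawer_front@(-1, -2) [-y clear] — {back_panel, dowel, drawer_front, foot, rail, runner, shelf, stretcher}
9. side_panel@(2, -1) [+x clear] — {back_panel, dowel, drawer_front, foot, rail, runner, shelf, side_panel, stretcher}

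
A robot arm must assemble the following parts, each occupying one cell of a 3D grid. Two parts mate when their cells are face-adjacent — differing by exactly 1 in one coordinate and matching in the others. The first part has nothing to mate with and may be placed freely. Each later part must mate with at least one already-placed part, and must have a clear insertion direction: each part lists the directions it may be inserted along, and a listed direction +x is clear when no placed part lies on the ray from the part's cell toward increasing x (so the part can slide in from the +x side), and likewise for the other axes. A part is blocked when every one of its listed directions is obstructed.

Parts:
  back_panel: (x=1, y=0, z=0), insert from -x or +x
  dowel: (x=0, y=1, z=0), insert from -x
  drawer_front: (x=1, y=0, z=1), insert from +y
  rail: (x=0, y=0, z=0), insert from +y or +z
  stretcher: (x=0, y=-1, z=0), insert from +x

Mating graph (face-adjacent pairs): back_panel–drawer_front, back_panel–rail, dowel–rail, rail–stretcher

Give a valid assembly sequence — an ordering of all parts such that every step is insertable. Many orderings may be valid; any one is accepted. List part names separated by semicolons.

drawer_front; back_panel; rail; stretcher; dowel

1. drawer_front@(1, 0, 1) [+y clear] — {drawer_front}
2. back_panel@(1, 0, 0) [-x clear] — {back_panel, drawer_front}
3. rail@(0, 0, 0) [+y clear] — {back_panel, drawer_front, rail}
4. stretcher@(0, -1, 0) [+x clear] — {back_panel, drawer_front, rail, stretcher}
5. dowel@(0, 1, 0) [-x clear] — {back_panel, dowel, drawer_front, rail, stretcher}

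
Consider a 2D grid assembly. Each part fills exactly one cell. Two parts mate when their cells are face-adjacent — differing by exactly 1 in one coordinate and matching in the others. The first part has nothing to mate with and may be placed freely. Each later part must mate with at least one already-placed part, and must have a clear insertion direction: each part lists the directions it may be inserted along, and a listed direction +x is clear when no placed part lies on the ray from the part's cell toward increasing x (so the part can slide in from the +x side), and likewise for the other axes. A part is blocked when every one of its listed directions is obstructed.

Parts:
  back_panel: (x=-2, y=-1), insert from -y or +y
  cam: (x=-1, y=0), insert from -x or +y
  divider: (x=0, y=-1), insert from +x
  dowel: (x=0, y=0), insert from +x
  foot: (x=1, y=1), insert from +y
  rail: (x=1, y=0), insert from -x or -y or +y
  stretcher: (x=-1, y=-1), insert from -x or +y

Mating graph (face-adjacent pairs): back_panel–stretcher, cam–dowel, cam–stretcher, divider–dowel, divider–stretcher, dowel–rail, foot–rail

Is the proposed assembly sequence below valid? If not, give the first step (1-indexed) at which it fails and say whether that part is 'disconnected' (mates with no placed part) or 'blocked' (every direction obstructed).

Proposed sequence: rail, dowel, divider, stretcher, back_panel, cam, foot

1. rail@(1, 0) [-x clear] — {rail}
2. dowel@(0, 0) — +x all obstructed ⇒ blocked

Invalid at step 2 (blocked)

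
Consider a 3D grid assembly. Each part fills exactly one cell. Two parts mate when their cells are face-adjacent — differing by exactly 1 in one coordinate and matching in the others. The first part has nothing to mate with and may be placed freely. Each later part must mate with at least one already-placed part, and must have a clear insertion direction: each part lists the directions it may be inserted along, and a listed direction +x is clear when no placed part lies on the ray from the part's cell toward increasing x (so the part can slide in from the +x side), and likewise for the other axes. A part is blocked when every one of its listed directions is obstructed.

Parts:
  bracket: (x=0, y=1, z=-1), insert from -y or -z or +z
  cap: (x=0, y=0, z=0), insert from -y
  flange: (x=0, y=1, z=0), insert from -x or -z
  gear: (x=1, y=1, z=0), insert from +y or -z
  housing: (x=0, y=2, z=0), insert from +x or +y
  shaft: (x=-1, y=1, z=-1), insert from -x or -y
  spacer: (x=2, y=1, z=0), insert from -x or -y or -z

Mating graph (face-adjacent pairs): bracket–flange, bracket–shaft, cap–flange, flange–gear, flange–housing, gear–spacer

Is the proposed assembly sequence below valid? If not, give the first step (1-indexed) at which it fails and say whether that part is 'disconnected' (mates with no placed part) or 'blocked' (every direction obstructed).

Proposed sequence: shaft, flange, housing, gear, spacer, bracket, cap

Invalid at step 2 (disconnected)

1. shaft@(-1, 1, -1) [-x clear] — {shaft}
2. flange@(0, 1, 0) — no placed neighbour ⇒ disconnected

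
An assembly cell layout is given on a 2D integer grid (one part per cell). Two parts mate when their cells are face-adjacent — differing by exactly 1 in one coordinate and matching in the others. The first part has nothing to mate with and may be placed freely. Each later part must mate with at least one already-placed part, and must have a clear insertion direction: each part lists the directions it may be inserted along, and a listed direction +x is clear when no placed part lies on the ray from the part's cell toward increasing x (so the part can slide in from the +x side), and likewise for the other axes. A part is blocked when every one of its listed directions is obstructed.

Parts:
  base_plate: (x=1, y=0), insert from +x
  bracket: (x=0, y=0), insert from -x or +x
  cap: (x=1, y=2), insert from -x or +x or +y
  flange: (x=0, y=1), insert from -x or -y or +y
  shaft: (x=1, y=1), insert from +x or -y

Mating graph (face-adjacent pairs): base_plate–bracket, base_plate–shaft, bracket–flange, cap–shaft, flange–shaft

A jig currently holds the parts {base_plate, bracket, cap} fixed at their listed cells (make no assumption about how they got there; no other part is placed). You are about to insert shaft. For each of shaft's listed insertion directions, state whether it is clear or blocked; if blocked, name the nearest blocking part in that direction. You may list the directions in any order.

+x: ray from shaft(1, 1) has no placed part ⇒ clear
-y: nearest on ray is base_plate@(1, 0) ⇒ blocked

+x: clear; -y: blocked by base_plate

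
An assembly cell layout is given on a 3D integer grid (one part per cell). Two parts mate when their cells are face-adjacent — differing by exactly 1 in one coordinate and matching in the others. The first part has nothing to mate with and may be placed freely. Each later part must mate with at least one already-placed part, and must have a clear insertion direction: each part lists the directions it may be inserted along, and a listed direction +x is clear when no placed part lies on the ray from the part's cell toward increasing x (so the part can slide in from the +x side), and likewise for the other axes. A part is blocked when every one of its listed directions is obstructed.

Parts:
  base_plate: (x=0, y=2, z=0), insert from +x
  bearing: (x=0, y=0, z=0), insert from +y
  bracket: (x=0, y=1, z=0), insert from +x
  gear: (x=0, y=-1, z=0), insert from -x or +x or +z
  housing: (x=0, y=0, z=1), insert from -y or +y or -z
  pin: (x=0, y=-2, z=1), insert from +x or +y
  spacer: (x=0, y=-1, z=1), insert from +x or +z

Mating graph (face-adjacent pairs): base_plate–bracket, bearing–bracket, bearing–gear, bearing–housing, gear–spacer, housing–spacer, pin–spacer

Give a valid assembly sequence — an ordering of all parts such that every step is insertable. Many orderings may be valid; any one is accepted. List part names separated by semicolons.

1. housing@(0, 0, 1) [-y clear] — {housing}
2. spacer@(0, -1, 1) [+x clear] — {housing, spacer}
3. pin@(0, -2, 1) [+x clear] — {housing, pin, spacer}
4. gear@(0, -1, 0) [-x clear] — {gear, housing, pin, spacer}
5. bearing@(0, 0, 0) [+y clear] — {bearing, gear, housing, pin, spacer}
6. bracket@(0, 1, 0) [+x clear] — {bearing, bracket, gear, housing, pin, spacer}
7. base_plate@(0, 2, 0) [+x clear] — {base_plate, bearing, bracket, gear, housing, pin, spacer}

housing; spacer; pin; gear; bearing; bracket; base_plate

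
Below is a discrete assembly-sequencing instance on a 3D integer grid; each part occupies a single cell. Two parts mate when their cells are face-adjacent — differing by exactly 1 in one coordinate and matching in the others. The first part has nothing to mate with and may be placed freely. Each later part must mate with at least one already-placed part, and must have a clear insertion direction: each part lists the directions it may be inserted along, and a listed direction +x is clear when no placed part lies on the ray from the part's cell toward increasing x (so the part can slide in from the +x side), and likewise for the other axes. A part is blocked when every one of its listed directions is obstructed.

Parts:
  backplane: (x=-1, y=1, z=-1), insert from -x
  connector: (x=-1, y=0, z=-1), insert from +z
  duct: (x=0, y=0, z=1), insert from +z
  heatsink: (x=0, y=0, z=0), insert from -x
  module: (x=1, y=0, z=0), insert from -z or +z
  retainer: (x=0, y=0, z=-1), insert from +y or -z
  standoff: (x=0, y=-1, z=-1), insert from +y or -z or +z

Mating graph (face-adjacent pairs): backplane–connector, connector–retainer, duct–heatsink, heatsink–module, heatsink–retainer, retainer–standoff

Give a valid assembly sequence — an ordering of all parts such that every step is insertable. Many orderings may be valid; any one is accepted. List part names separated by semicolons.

1. connector@(-1, 0, -1) [+z clear] — {connector}
2. backplane@(-1, 1, -1) [-x clear] — {backplane, connector}
3. retainer@(0, 0, -1) [+y clear] — {backplane, connector, retainer}
4. heatsink@(0, 0, 0) [-x clear] — {backplane, connector, heatsink, retainer}
5. module@(1, 0, 0) [-z clear] — {backplane, connector, heatsink, module, retainer}
6. duct@(0, 0, 1) [+z clear] — {backplane, connector, duct, heatsink, module, retainer}
7. standoff@(0, -1, -1) [-z clear] — {backplane, connector, duct, heatsink, module, retainer, standoff}

connector; backplane; retainer; heatsink; module; duct; standoff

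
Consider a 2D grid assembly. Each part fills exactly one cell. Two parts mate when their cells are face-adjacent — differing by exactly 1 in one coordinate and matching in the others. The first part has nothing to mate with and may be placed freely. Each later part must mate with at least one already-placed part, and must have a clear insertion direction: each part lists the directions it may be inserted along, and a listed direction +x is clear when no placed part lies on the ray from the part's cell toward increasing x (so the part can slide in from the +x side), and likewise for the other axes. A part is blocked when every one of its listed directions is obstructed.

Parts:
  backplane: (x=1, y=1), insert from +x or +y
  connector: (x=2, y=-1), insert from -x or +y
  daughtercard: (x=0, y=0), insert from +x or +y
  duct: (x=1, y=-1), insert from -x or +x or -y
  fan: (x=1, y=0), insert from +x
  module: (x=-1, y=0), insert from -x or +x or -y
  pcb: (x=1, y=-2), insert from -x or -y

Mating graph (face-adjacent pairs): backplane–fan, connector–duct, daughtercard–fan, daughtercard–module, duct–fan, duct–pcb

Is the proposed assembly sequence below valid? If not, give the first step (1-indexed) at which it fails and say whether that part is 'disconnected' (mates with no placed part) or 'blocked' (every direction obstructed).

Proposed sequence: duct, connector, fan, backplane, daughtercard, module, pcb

Valid

1. duct@(1, -1) [-x clear] — {duct}
2. connector@(2, -1) [+y clear] — {connector, duct}
3. fan@(1, 0) [+x clear] — {connector, duct, fan}
4. backplane@(1, 1) [+x clear] — {backplane, connector, duct, fan}
5. daughtercard@(0, 0) [+y clear] — {backplane, connector, daughtercard, duct, fan}
6. module@(-1, 0) [-x clear] — {backplane, connector, daughtercard, duct, fan, module}
7. pcb@(1, -2) [-x clear] — {backplane, connector, daughtercard, duct, fan, module, pcb}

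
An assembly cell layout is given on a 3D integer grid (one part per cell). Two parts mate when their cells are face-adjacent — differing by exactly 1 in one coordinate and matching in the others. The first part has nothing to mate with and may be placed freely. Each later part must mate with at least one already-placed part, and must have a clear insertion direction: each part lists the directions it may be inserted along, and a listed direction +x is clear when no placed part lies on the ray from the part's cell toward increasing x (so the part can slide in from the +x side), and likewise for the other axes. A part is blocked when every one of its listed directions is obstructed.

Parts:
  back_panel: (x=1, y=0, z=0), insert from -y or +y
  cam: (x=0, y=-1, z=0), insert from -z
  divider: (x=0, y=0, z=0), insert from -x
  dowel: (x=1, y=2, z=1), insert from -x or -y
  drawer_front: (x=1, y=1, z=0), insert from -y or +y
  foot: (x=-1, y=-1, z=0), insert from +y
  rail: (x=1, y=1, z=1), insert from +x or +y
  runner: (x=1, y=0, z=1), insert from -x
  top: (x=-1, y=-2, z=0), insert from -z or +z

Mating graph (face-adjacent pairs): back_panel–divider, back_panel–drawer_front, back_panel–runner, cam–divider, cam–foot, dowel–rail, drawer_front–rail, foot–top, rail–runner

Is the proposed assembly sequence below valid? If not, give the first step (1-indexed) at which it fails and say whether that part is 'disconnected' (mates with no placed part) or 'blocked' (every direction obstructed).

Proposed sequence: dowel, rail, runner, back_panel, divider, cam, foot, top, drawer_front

1. dowel@(1, 2, 1) [-x clear] — {dowel}
2. rail@(1, 1, 1) [+x clear] — {dowel, rail}
3. runner@(1, 0, 1) [-x clear] — {dowel, rail, runner}
4. back_panel@(1, 0, 0) [-y clear] — {back_panel, dowel, rail, runner}
5. divider@(0, 0, 0) [-x clear] — {back_panel, divider, dowel, rail, runner}
6. cam@(0, -1, 0) [-z clear] — {back_panel, cam, divider, dowel, rail, runner}
7. foot@(-1, -1, 0) [+y clear] — {back_panel, cam, divider, dowel, foot, rail, runner}
8. top@(-1, -2, 0) [-z clear] — {back_panel, cam, divider, dowel, foot, rail, runner, top}
9. drawer_front@(1, 1, 0) [+y clear] — {back_panel, cam, divider, dowel, drawer_front, foot, rail, runner, top}

Valid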